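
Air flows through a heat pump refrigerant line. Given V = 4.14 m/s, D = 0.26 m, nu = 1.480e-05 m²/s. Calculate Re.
Formula: Re = \frac{V D}{\nu}
Re = 4.14·0.26/1.480e-05 = 72730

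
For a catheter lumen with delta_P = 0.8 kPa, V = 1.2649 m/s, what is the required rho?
Formula: V = \sqrt{\frac{2 \Delta P}{\rho}}
Substituting knowns: 1.2649 = √(2·(0.8·1000)/rho)
Solving for rho: rho = 2·(0.8·1000)/1.2649² = 1000 kg/m³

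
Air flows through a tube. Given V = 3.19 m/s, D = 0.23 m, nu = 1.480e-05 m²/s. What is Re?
Formula: Re = \frac{V D}{\nu}
Re = 3.19·0.23/1.480e-05 = 49574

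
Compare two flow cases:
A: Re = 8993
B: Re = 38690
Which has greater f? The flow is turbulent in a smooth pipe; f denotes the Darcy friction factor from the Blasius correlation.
f(A) = 0.03245, f(B) = 0.02253. Answer: A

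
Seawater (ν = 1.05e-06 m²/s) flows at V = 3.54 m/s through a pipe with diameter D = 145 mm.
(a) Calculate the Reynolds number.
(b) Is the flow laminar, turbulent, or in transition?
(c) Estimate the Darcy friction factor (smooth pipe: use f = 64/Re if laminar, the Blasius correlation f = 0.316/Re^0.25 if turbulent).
(a) Re = V·D/ν = 3.54·0.145/1.05e-06 = 488860
(b) Flow regime: turbulent (Re > 4000)
(c) Friction factor: f = 0.316/Re^0.25 = 0.316/488860^0.25 = 0.01195 (Blasius is strictly valid for Re ≲ 1e5; used here as the smooth-pipe estimate the problem specifies)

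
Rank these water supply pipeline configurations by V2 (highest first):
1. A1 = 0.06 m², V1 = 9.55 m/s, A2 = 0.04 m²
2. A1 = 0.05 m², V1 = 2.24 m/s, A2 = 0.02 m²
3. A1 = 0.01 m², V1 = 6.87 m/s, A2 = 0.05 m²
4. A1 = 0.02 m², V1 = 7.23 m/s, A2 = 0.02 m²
Case 1: V2 = 14.33 m/s
Case 2: V2 = 5.6 m/s
Case 3: V2 = 1.374 m/s
Case 4: V2 = 7.23 m/s
Ranking (highest first): 1, 4, 2, 3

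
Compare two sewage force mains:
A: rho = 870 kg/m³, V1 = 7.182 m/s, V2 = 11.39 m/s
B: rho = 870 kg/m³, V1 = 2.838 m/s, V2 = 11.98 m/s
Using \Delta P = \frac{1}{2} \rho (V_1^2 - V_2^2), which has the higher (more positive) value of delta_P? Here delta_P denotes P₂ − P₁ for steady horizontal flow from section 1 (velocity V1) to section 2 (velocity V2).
delta_P(A) = -34 kPa, delta_P(B) = -58.93 kPa. Answer: A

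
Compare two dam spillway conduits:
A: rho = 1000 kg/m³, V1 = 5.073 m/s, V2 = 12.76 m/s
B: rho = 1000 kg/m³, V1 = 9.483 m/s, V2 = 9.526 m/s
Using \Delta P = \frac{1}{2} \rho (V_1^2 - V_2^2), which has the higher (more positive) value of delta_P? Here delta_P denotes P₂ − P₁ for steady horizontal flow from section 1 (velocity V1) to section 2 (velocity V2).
delta_P(A) = -68.54 kPa, delta_P(B) = -0.4087 kPa. Answer: B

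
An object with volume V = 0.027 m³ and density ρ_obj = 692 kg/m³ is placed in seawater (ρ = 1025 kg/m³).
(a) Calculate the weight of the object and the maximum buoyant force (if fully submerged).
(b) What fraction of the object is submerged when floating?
(a) W=rho_obj*g*V=692*9.81*0.027=183.3 N; F_B(max)=rho*g*V=1025*9.81*0.027=271.5 N
(b) Floating fraction=rho_obj/rho=692/1025=0.675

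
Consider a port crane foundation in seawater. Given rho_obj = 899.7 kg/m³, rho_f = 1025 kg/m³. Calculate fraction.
Formula: f_{sub} = \frac{\rho_{obj}}{\rho_f}
fraction = 899.7/1025 = 0.8778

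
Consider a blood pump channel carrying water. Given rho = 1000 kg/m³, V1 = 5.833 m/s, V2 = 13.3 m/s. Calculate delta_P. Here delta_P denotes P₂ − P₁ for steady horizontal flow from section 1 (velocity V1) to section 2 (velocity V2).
Formula: \Delta P = \frac{1}{2} \rho (V_1^2 - V_2^2)
delta_P = 0.5·1000·(5.833² − 13.3²)/1000 = -71.43 kPa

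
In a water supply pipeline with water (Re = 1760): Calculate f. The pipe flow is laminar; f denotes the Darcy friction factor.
Formula: f = \frac{64}{Re}
f = 64/1760 = 0.03636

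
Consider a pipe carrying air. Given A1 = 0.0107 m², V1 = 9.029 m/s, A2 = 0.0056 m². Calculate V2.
Formula: V_2 = \frac{A_1 V_1}{A_2}
V2 = 0.0107·9.029/0.0056 = 17.25 m/s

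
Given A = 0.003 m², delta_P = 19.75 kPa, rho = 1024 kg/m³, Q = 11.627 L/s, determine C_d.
Formula: Q = C_d A \sqrt{\frac{2 \Delta P}{\rho}}
Substituting knowns: 11.627 = C_d·0.003·√(2·(19.75·1000)/1024)·1000
Solving for C_d: C_d = (11.627/1000)/(0.003·√(2·(19.75·1000)/1024)) = 0.624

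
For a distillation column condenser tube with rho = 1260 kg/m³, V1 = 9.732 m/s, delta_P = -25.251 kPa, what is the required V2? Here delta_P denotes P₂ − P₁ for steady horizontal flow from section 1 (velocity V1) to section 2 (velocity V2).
Formula: \Delta P = \frac{1}{2} \rho (V_1^2 - V_2^2)
Substituting knowns: -25.251 = 0.5·1260·(9.732² − V2²)/1000
Solving for V2: V2 = √(9.732² − 2·(-25.251·1000)/1260) = 11.61 m/s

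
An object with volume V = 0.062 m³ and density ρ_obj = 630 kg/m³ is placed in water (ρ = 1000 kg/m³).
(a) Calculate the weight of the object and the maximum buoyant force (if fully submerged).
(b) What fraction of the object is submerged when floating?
(a) W=rho_obj*g*V=630*9.81*0.062=383.2 N; F_B(max)=rho*g*V=1000*9.81*0.062=608.2 N
(b) Floating fraction=rho_obj/rho=630/1000=0.630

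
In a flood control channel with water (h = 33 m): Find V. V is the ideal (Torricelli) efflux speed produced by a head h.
Formula: V = \sqrt{2 g h}
V = √(2·9.81·33) = 25.45 m/s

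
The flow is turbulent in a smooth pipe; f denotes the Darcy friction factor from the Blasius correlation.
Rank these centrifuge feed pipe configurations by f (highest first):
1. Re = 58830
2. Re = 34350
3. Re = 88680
Case 1: f = 0.02029
Case 2: f = 0.02321
Case 3: f = 0.01831
Ranking (highest first): 2, 1, 3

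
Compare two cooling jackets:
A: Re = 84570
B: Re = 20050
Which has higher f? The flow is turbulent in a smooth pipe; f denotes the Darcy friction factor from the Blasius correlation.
f(A) = 0.01853, f(B) = 0.02656. Answer: B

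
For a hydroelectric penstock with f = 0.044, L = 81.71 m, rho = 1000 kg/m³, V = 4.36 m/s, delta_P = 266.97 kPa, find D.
Formula: \Delta P = f \frac{L}{D} \frac{\rho V^2}{2}
Substituting knowns: 266.97 = 0.044·(81.71/D)·0.5·1000·4.36²/1000
Solving for D: D = 0.044·81.71·0.5·1000·4.36²/(266.97·1000) = 0.128 m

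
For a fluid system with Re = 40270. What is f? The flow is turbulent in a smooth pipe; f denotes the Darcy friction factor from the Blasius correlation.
Formula: f = \frac{0.316}{Re^{0.25}}
f = 0.316/40270^0.25 = 0.02231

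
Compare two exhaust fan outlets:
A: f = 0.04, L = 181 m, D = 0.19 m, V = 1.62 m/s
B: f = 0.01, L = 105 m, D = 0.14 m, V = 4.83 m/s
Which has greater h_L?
h_L(A) = 5.097 m, h_L(B) = 8.918 m. Answer: B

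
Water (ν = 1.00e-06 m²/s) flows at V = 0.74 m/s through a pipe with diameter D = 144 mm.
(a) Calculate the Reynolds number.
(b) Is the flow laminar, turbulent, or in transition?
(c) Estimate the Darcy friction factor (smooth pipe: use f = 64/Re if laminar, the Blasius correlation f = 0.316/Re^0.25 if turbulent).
(a) Re = V·D/ν = 0.74·0.144/1.00e-06 = 106560
(b) Flow regime: turbulent (Re > 4000)
(c) Friction factor: f = 0.316/Re^0.25 = 0.316/106560^0.25 = 0.01749 (Blasius is strictly valid for Re ≲ 1e5; used here as the smooth-pipe estimate the problem specifies)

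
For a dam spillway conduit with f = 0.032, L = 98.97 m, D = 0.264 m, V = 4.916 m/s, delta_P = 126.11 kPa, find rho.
Formula: \Delta P = f \frac{L}{D} \frac{\rho V^2}{2}
Substituting knowns: 126.11 = 0.032·(98.97/0.264)·0.5·rho·4.916²/1000
Solving for rho: rho = (126.11·1000)/(0.032·(98.97/0.264)·0.5·4.916²) = 870 kg/m³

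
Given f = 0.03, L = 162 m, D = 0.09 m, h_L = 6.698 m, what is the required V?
Formula: h_L = f \frac{L}{D} \frac{V^2}{2g}
Substituting knowns: 6.698 = 0.03·(162/0.09)·V²/(2·9.81)
Solving for V: V = √(6.698·2·9.81/(0.03·(162/0.09))) = 1.56 m/s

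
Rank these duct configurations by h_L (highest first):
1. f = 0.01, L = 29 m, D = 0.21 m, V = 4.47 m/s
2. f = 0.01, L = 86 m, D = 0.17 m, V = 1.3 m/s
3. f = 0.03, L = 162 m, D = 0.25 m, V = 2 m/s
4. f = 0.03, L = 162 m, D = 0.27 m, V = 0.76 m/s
Case 1: h_L = 1.406 m
Case 2: h_L = 0.4357 m
Case 3: h_L = 3.963 m
Case 4: h_L = 0.5299 m
Ranking (highest first): 3, 1, 4, 2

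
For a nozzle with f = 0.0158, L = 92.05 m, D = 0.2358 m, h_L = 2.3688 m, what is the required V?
Formula: h_L = f \frac{L}{D} \frac{V^2}{2g}
Substituting knowns: 2.3688 = 0.0158·(92.05/0.2358)·V²/(2·9.81)
Solving for V: V = √(2.3688·2·9.81/(0.0158·(92.05/0.2358))) = 2.745 m/s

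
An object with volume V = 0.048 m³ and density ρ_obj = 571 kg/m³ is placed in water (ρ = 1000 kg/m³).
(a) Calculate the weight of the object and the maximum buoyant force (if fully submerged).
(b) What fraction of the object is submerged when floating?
(a) W=rho_obj*g*V=571*9.81*0.048=268.9 N; F_B(max)=rho*g*V=1000*9.81*0.048=470.9 N
(b) Floating fraction=rho_obj/rho=571/1000=0.571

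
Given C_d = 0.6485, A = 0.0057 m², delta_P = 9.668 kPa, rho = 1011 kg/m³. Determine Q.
Formula: Q = C_d A \sqrt{\frac{2 \Delta P}{\rho}}
Q = 0.6485·0.0057·√(2·(9.668·1000)/1011)·1000 = 16.17 L/s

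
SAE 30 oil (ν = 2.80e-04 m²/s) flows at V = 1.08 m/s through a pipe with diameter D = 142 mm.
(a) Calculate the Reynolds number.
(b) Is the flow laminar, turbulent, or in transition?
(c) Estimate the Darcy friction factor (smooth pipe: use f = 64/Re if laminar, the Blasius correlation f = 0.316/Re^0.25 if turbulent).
(a) Re = V·D/ν = 1.08·0.142/2.80e-04 = 547.71
(b) Flow regime: laminar (Re < 2300)
(c) Friction factor: f = 64/Re = 64/547.71 = 0.1169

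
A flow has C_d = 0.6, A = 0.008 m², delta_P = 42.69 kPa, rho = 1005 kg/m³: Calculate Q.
Formula: Q = C_d A \sqrt{\frac{2 \Delta P}{\rho}}
Q = 0.6·0.008·√(2·(42.69·1000)/1005)·1000 = 44.24 L/s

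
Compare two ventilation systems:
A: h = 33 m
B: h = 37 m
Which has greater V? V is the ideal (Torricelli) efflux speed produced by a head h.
V(A) = 25.45 m/s, V(B) = 26.94 m/s. Answer: B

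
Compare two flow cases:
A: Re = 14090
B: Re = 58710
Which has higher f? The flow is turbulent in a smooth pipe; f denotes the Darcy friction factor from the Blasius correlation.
f(A) = 0.029, f(B) = 0.0203. Answer: A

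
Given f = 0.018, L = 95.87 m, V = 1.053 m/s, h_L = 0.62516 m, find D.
Formula: h_L = f \frac{L}{D} \frac{V^2}{2g}
Substituting knowns: 0.62516 = 0.018·(95.87/D)·1.053²/(2·9.81)
Solving for D: D = 0.018·95.87·1.053²/(2·9.81·0.62516) = 0.156 m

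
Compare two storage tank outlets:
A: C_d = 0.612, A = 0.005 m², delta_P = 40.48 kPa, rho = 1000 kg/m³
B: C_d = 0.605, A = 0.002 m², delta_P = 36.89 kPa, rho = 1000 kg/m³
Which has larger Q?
Q(A) = 27.53 L/s, Q(B) = 10.39 L/s. Answer: A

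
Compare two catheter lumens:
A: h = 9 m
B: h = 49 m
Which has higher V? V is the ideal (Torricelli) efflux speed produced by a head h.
V(A) = 13.29 m/s, V(B) = 31.01 m/s. Answer: B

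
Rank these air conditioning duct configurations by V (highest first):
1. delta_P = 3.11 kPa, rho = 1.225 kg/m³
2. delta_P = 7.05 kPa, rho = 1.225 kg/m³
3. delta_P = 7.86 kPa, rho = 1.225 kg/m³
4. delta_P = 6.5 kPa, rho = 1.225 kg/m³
Case 1: V = 71.26 m/s
Case 2: V = 107.3 m/s
Case 3: V = 113.3 m/s
Case 4: V = 103 m/s
Ranking (highest first): 3, 2, 4, 1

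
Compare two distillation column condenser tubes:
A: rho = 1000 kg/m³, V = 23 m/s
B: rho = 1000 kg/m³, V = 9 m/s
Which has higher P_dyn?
P_dyn(A) = 264.5 kPa, P_dyn(B) = 40.5 kPa. Answer: A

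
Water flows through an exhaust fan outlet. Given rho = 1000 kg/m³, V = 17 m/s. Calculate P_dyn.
Formula: P_{dyn} = \frac{1}{2} \rho V^2
P_dyn = 0.5·1000·17²/1000 = 144.5 kPa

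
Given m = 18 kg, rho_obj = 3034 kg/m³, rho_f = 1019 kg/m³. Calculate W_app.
Formula: W_{app} = mg\left(1 - \frac{\rho_f}{\rho_{obj}}\right)
W_app = 18·9.81·(1 − 1019/3034) = 117.3 N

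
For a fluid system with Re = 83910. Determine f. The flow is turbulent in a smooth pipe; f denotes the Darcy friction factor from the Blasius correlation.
Formula: f = \frac{0.316}{Re^{0.25}}
f = 0.316/83910^0.25 = 0.01857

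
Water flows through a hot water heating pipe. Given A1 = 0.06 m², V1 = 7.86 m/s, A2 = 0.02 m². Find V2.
Formula: V_2 = \frac{A_1 V_1}{A_2}
V2 = 0.06·7.86/0.02 = 23.58 m/s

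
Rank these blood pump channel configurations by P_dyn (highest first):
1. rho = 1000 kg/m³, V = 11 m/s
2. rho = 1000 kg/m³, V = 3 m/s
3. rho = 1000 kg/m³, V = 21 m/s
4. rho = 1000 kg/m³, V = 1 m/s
Case 1: P_dyn = 60.5 kPa
Case 2: P_dyn = 4.5 kPa
Case 3: P_dyn = 220.5 kPa
Case 4: P_dyn = 0.5 kPa
Ranking (highest first): 3, 1, 2, 4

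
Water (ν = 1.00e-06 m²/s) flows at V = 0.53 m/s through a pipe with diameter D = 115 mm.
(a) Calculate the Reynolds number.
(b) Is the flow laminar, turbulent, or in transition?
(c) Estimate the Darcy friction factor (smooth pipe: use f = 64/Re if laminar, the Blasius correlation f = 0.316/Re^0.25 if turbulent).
(a) Re = V·D/ν = 0.53·0.115/1.00e-06 = 60950
(b) Flow regime: turbulent (Re > 4000)
(c) Friction factor: f = 0.316/Re^0.25 = 0.316/60950^0.25 = 0.02011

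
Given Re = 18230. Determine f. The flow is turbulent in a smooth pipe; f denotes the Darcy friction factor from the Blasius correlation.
Formula: f = \frac{0.316}{Re^{0.25}}
f = 0.316/18230^0.25 = 0.0272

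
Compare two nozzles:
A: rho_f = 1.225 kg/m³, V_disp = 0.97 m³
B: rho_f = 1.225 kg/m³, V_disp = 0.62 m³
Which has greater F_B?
F_B(A) = 11.66 N, F_B(B) = 7.451 N. Answer: A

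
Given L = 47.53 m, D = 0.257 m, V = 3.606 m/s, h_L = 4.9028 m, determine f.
Formula: h_L = f \frac{L}{D} \frac{V^2}{2g}
Substituting knowns: 4.9028 = f·(47.53/0.257)·3.606²/(2·9.81)
Solving for f: f = 4.9028·2·9.81/((47.53/0.257)·3.606²) = 0.04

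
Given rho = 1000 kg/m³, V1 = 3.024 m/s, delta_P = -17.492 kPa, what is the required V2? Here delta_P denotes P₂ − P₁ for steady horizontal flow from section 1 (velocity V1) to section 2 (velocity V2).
Formula: \Delta P = \frac{1}{2} \rho (V_1^2 - V_2^2)
Substituting knowns: -17.492 = 0.5·1000·(3.024² − V2²)/1000
Solving for V2: V2 = √(3.024² − 2·(-17.492·1000)/1000) = 6.643 m/s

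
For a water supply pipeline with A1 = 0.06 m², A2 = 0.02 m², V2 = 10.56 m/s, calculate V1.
Formula: V_2 = \frac{A_1 V_1}{A_2}
Substituting knowns: 10.56 = 0.06·V1/0.02
Solving for V1: V1 = 10.56·0.02/0.06 = 3.52 m/s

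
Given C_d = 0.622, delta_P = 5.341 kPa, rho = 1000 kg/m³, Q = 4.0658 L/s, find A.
Formula: Q = C_d A \sqrt{\frac{2 \Delta P}{\rho}}
Substituting knowns: 4.0658 = 0.622·A·√(2·(5.341·1000)/1000)·1000
Solving for A: A = (4.0658/1000)/(0.622·√(2·(5.341·1000)/1000)) = 0.002 m²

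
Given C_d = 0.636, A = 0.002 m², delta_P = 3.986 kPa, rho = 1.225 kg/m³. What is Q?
Formula: Q = C_d A \sqrt{\frac{2 \Delta P}{\rho}}
Q = 0.636·0.002·√(2·(3.986·1000)/1.225)·1000 = 102.6 L/s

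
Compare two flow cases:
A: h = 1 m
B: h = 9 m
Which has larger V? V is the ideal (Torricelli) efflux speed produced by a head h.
V(A) = 4.429 m/s, V(B) = 13.29 m/s. Answer: B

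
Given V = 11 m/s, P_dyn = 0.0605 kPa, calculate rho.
Formula: P_{dyn} = \frac{1}{2} \rho V^2
Substituting knowns: 0.0605 = 0.5·rho·11²/1000
Solving for rho: rho = 2·(0.0605·1000)/11² = 1 kg/m³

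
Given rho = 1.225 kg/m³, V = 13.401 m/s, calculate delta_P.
Formula: V = \sqrt{\frac{2 \Delta P}{\rho}}
Substituting knowns: 13.401 = √(2·(delta_P·1000)/1.225)
Solving for delta_P: delta_P = 13.401²·1.225/2/1000 = 0.11 kPa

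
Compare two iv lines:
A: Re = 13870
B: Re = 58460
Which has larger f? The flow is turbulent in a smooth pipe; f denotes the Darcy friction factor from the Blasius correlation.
f(A) = 0.02912, f(B) = 0.02032. Answer: A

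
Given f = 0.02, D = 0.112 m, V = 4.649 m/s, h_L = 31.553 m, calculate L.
Formula: h_L = f \frac{L}{D} \frac{V^2}{2g}
Substituting knowns: 31.553 = 0.02·(L/0.112)·4.649²/(2·9.81)
Solving for L: L = 31.553·2·9.81·0.112/(0.02·4.649²) = 160.4 m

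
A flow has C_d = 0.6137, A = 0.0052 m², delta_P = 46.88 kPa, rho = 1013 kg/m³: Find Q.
Formula: Q = C_d A \sqrt{\frac{2 \Delta P}{\rho}}
Q = 0.6137·0.0052·√(2·(46.88·1000)/1013)·1000 = 30.7 L/s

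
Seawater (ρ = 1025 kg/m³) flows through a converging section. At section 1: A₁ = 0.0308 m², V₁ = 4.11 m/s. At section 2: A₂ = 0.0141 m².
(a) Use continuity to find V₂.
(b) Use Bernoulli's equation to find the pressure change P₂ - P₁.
(a) Continuity: A₁V₁=A₂V₂ -> V₂=A₁V₁/A₂=0.0308*4.11/0.0141=8.98 m/s
(b) Bernoulli: P₂-P₁=0.5*rho*(V₁^2-V₂^2)/1000=0.5*1025*(4.11^2-8.98^2)/1000=-32.67 kPa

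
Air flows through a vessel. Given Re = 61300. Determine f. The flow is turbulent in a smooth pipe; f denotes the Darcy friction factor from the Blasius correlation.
Formula: f = \frac{0.316}{Re^{0.25}}
f = 0.316/61300^0.25 = 0.02008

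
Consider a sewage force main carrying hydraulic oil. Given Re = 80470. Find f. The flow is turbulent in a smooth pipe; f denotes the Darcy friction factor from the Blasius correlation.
Formula: f = \frac{0.316}{Re^{0.25}}
f = 0.316/80470^0.25 = 0.01876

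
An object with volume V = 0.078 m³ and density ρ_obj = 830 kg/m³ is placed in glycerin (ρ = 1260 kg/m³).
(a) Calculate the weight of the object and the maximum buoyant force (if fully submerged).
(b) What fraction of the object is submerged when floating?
(a) W=rho_obj*g*V=830*9.81*0.078=635.1 N; F_B(max)=rho*g*V=1260*9.81*0.078=964.1 N
(b) Floating fraction=rho_obj/rho=830/1260=0.659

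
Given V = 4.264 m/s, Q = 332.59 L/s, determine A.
Formula: Q = A V
Substituting knowns: 332.59 = A·4.264·1000
Solving for A: A = (332.59/1000)/4.264 = 0.078 m²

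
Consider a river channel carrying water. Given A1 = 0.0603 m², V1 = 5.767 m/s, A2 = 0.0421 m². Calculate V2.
Formula: V_2 = \frac{A_1 V_1}{A_2}
V2 = 0.0603·5.767/0.0421 = 8.26 m/s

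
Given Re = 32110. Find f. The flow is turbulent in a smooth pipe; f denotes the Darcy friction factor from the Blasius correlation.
Formula: f = \frac{0.316}{Re^{0.25}}
f = 0.316/32110^0.25 = 0.02361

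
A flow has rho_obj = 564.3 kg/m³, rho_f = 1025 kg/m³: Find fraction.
Formula: f_{sub} = \frac{\rho_{obj}}{\rho_f}
fraction = 564.3/1025 = 0.5505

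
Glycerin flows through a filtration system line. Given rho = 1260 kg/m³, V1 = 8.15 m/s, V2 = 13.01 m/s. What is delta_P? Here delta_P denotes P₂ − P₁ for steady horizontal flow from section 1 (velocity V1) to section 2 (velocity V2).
Formula: \Delta P = \frac{1}{2} \rho (V_1^2 - V_2^2)
delta_P = 0.5·1260·(8.15² − 13.01²)/1000 = -64.79 kPa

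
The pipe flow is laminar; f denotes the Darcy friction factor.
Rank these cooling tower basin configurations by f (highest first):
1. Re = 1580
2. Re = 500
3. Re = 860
Case 1: f = 0.04051
Case 2: f = 0.128
Case 3: f = 0.07442
Ranking (highest first): 2, 3, 1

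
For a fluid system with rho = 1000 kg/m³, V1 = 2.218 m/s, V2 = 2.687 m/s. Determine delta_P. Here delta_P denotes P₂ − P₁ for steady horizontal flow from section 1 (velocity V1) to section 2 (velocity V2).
Formula: \Delta P = \frac{1}{2} \rho (V_1^2 - V_2^2)
delta_P = 0.5·1000·(2.218² − 2.687²)/1000 = -1.15 kPa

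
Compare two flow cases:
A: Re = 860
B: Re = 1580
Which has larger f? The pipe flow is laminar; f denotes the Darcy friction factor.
f(A) = 0.07442, f(B) = 0.04051. Answer: A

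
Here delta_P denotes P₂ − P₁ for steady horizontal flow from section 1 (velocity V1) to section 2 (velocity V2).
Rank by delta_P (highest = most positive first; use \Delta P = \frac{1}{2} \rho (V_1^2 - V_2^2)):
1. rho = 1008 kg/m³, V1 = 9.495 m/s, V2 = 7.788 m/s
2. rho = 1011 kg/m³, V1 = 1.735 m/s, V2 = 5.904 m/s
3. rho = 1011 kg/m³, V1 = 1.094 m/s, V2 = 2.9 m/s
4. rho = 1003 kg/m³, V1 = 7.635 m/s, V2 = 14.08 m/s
Case 1: delta_P = 14.87 kPa
Case 2: delta_P = -16.1 kPa
Case 3: delta_P = -3.646 kPa
Case 4: delta_P = -70.19 kPa
Ranking (highest first): 1, 3, 2, 4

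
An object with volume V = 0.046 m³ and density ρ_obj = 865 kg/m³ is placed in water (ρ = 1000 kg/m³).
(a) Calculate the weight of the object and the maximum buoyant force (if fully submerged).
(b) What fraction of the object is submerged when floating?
(a) W=rho_obj*g*V=865*9.81*0.046=390.3 N; F_B(max)=rho*g*V=1000*9.81*0.046=451.3 N
(b) Floating fraction=rho_obj/rho=865/1000=0.865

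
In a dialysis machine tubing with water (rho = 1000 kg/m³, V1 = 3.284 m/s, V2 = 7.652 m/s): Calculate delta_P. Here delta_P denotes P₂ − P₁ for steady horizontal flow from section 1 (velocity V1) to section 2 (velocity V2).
Formula: \Delta P = \frac{1}{2} \rho (V_1^2 - V_2^2)
delta_P = 0.5·1000·(3.284² − 7.652²)/1000 = -23.88 kPa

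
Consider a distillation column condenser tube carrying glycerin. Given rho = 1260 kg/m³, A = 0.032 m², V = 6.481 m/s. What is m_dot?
Formula: \dot{m} = \rho A V
m_dot = 1260·0.032·6.481 = 261.3 kg/s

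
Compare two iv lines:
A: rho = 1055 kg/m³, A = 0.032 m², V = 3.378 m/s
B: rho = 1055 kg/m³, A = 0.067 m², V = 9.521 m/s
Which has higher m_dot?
m_dot(A) = 114 kg/s, m_dot(B) = 673 kg/s. Answer: B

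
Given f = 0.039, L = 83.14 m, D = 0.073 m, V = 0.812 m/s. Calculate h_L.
Formula: h_L = f \frac{L}{D} \frac{V^2}{2g}
h_L = 0.039·(83.14/0.073)·0.812²/(2·9.81) = 1.493 m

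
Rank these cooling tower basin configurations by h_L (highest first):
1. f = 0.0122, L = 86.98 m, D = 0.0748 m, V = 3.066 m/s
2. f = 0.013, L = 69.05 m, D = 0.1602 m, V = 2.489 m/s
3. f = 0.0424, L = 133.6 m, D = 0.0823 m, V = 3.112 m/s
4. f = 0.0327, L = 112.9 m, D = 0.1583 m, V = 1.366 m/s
Case 1: h_L = 6.797 m
Case 2: h_L = 1.769 m
Case 3: h_L = 33.97 m
Case 4: h_L = 2.218 m
Ranking (highest first): 3, 1, 4, 2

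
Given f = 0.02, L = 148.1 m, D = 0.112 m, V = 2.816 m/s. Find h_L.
Formula: h_L = f \frac{L}{D} \frac{V^2}{2g}
h_L = 0.02·(148.1/0.112)·2.816²/(2·9.81) = 10.69 m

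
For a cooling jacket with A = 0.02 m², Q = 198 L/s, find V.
Formula: Q = A V
Substituting knowns: 198 = 0.02·V·1000
Solving for V: V = (198/1000)/0.02 = 9.9 m/s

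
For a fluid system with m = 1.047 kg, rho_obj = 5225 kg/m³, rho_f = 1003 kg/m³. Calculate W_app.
Formula: W_{app} = mg\left(1 - \frac{\rho_f}{\rho_{obj}}\right)
W_app = 1.047·9.81·(1 − 1003/5225) = 8.299 N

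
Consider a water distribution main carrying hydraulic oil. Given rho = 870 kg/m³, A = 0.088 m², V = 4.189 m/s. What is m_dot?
Formula: \dot{m} = \rho A V
m_dot = 870·0.088·4.189 = 320.7 kg/s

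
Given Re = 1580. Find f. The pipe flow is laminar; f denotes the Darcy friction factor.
Formula: f = \frac{64}{Re}
f = 64/1580 = 0.04051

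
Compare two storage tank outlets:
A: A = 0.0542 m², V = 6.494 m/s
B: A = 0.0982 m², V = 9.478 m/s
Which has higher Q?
Q(A) = 352 L/s, Q(B) = 930.7 L/s. Answer: B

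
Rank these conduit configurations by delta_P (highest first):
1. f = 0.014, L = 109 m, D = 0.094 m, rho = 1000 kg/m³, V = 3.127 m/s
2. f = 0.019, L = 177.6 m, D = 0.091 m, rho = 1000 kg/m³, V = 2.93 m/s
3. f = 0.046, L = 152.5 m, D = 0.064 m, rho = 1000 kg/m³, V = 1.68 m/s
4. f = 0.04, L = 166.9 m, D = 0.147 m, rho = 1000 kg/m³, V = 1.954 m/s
Case 1: delta_P = 79.37 kPa
Case 2: delta_P = 159.2 kPa
Case 3: delta_P = 154.7 kPa
Case 4: delta_P = 86.7 kPa
Ranking (highest first): 2, 3, 4, 1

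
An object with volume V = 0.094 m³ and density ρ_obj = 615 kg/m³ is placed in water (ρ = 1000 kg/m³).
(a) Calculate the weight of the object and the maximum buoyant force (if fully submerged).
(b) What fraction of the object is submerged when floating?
(a) W=rho_obj*g*V=615*9.81*0.094=567.1 N; F_B(max)=rho*g*V=1000*9.81*0.094=922.1 N
(b) Floating fraction=rho_obj/rho=615/1000=0.615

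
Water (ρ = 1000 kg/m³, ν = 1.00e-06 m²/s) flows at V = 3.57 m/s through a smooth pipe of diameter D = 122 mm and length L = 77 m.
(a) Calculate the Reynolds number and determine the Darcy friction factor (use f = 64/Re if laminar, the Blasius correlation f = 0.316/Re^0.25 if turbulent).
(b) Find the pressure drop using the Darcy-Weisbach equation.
(a) Re = V·D/ν = 3.57·0.122/1.00e-06 = 435540 → turbulent (Re > 4000); f = 0.316/Re^0.25 = 0.316/435540^0.25 = 0.012301 (Blasius is strictly valid for Re ≲ 1e5; used here as the smooth-pipe estimate the problem specifies)
(b) Darcy-Weisbach: ΔP = f·(L/D)·½ρV²/1000 = 0.012301·(77/0.122)·½·1000·3.57²/1000 = 49.47 kPa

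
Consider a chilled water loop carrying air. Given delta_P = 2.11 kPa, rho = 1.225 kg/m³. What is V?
Formula: V = \sqrt{\frac{2 \Delta P}{\rho}}
V = √(2·(2.11·1000)/1.225) = 58.69 m/s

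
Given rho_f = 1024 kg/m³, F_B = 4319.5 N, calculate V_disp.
Formula: F_B = \rho_f g V_{disp}
Substituting knowns: 4319.5 = 1024·9.81·V_disp
Solving for V_disp: V_disp = 4319.5/(1024·9.81) = 0.43 m³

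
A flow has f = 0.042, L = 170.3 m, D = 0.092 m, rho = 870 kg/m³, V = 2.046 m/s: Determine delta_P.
Formula: \Delta P = f \frac{L}{D} \frac{\rho V^2}{2}
delta_P = 0.042·(170.3/0.092)·0.5·870·2.046²/1000 = 141.6 kPa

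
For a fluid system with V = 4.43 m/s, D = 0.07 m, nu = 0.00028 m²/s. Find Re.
Formula: Re = \frac{V D}{\nu}
Re = 4.43·0.07/0.00028 = 1108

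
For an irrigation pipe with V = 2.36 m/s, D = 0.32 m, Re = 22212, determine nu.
Formula: Re = \frac{V D}{\nu}
Substituting knowns: 22212 = 2.36·0.32/nu
Solving for nu: nu = 2.36·0.32/22212 = 3.400e-05 m²/s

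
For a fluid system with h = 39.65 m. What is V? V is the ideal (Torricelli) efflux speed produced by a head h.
Formula: V = \sqrt{2 g h}
V = √(2·9.81·39.65) = 27.89 m/s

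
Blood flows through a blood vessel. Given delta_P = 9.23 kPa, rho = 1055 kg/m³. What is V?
Formula: V = \sqrt{\frac{2 \Delta P}{\rho}}
V = √(2·(9.23·1000)/1055) = 4.183 m/s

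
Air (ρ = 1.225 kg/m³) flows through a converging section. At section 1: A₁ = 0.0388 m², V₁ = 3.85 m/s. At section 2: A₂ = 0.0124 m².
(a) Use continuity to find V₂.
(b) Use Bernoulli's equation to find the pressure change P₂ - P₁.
(a) Continuity: A₁V₁=A₂V₂ -> V₂=A₁V₁/A₂=0.0388*3.85/0.0124=12.05 m/s
(b) Bernoulli: P₂-P₁=0.5*rho*(V₁^2-V₂^2)/1000=0.5*1.225*(3.85^2-12.05^2)/1000=-0.07986 kPa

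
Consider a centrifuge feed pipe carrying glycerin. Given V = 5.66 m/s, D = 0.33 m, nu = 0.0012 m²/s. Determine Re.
Formula: Re = \frac{V D}{\nu}
Re = 5.66·0.33/0.0012 = 1557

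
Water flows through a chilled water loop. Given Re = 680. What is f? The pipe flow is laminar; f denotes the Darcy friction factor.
Formula: f = \frac{64}{Re}
f = 64/680 = 0.09412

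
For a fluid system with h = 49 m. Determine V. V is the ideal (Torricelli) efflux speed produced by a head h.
Formula: V = \sqrt{2 g h}
V = √(2·9.81·49) = 31.01 m/s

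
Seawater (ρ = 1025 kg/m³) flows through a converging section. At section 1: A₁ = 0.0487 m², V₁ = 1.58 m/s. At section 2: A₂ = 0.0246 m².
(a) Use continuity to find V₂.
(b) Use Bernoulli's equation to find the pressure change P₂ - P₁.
(a) Continuity: A₁V₁=A₂V₂ -> V₂=A₁V₁/A₂=0.0487*1.58/0.0246=3.13 m/s
(b) Bernoulli: P₂-P₁=0.5*rho*(V₁^2-V₂^2)/1000=0.5*1025*(1.58^2-3.13^2)/1000=-3.742 kPa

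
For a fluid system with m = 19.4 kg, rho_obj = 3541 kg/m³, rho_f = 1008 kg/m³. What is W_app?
Formula: W_{app} = mg\left(1 - \frac{\rho_f}{\rho_{obj}}\right)
W_app = 19.4·9.81·(1 − 1008/3541) = 136.1 N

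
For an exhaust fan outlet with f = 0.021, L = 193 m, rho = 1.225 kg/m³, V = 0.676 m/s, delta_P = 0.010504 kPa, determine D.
Formula: \Delta P = f \frac{L}{D} \frac{\rho V^2}{2}
Substituting knowns: 0.010504 = 0.021·(193/D)·0.5·1.225·0.676²/1000
Solving for D: D = 0.021·193·0.5·1.225·0.676²/(0.010504·1000) = 0.108 m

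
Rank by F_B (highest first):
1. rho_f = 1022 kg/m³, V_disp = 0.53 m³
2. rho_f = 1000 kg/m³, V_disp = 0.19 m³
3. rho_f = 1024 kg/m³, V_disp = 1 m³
Case 1: F_B = 5314 N
Case 2: F_B = 1864 N
Case 3: F_B = 10045 N
Ranking (highest first): 3, 1, 2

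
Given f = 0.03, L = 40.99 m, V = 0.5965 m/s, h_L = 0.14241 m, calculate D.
Formula: h_L = f \frac{L}{D} \frac{V^2}{2g}
Substituting knowns: 0.14241 = 0.03·(40.99/D)·0.5965²/(2·9.81)
Solving for D: D = 0.03·40.99·0.5965²/(2·9.81·0.14241) = 0.1566 m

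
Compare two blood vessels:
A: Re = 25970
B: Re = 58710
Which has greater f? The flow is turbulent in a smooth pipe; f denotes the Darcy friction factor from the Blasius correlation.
f(A) = 0.02489, f(B) = 0.0203. Answer: A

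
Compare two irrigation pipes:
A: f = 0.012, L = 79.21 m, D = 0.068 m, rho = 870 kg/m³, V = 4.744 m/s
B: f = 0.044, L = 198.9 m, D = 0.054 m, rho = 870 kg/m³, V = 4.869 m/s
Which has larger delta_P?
delta_P(A) = 136.8 kPa, delta_P(B) = 1671 kPa. Answer: B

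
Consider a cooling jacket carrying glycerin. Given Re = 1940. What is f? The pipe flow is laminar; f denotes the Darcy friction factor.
Formula: f = \frac{64}{Re}
f = 64/1940 = 0.03299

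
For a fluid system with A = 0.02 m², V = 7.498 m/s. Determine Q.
Formula: Q = A V
Q = 0.02·7.498·1000 = 150 L/s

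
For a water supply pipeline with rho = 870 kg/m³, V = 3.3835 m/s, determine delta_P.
Formula: V = \sqrt{\frac{2 \Delta P}{\rho}}
Substituting knowns: 3.3835 = √(2·(delta_P·1000)/870)
Solving for delta_P: delta_P = 3.3835²·870/2/1000 = 4.98 kPa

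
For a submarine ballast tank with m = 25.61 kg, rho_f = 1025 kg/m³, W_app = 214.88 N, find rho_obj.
Formula: W_{app} = mg\left(1 - \frac{\rho_f}{\rho_{obj}}\right)
Substituting knowns: 214.88 = 25.61·9.81·(1 − 1025/rho_obj)
Solving for rho_obj: rho_obj = 1025/(1 − 214.88/(25.61·9.81)) = 7084 kg/m³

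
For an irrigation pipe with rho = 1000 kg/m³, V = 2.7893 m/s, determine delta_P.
Formula: V = \sqrt{\frac{2 \Delta P}{\rho}}
Substituting knowns: 2.7893 = √(2·(delta_P·1000)/1000)
Solving for delta_P: delta_P = 2.7893²·1000/2/1000 = 3.89 kPa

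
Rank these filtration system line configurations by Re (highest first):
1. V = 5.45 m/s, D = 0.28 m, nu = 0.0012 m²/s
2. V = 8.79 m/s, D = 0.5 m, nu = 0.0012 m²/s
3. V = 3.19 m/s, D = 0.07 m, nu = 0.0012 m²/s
Case 1: Re = 1272
Case 2: Re = 3662
Case 3: Re = 186.1
Ranking (highest first): 2, 1, 3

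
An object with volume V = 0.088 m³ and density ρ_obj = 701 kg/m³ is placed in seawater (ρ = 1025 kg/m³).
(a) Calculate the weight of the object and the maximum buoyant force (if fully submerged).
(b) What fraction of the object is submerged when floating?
(a) W=rho_obj*g*V=701*9.81*0.088=605.2 N; F_B(max)=rho*g*V=1025*9.81*0.088=884.9 N
(b) Floating fraction=rho_obj/rho=701/1025=0.684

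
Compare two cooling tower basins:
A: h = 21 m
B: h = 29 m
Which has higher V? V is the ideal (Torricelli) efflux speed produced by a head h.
V(A) = 20.3 m/s, V(B) = 23.85 m/s. Answer: B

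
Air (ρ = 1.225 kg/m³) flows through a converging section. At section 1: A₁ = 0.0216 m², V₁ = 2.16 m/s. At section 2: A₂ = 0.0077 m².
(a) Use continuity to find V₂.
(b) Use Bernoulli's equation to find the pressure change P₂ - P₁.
(a) Continuity: A₁V₁=A₂V₂ -> V₂=A₁V₁/A₂=0.0216*2.16/0.0077=6.06 m/s
(b) Bernoulli: P₂-P₁=0.5*rho*(V₁^2-V₂^2)/1000=0.5*1.225*(2.16^2-6.06^2)/1000=-0.01964 kPa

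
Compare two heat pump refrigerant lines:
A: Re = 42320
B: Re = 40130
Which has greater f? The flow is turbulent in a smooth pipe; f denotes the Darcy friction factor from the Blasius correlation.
f(A) = 0.02203, f(B) = 0.02233. Answer: B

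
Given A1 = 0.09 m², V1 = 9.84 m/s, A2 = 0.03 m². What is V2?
Formula: V_2 = \frac{A_1 V_1}{A_2}
V2 = 0.09·9.84/0.03 = 29.52 m/s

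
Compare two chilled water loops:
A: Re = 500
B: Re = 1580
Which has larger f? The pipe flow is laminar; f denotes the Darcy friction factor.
f(A) = 0.128, f(B) = 0.04051. Answer: A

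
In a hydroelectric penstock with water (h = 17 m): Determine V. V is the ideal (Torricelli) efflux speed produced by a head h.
Formula: V = \sqrt{2 g h}
V = √(2·9.81·17) = 18.26 m/s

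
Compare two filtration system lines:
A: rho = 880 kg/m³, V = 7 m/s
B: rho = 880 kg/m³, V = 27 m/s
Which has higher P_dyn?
P_dyn(A) = 21.56 kPa, P_dyn(B) = 320.8 kPa. Answer: B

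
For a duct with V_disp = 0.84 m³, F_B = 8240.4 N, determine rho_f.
Formula: F_B = \rho_f g V_{disp}
Substituting knowns: 8240.4 = rho_f·9.81·0.84
Solving for rho_f: rho_f = 8240.4/(9.81·0.84) = 1000 kg/m³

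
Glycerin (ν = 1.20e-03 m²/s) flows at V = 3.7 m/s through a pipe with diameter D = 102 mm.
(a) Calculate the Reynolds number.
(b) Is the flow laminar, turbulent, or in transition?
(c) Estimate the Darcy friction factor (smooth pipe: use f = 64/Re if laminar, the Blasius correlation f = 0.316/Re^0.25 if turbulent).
(a) Re = V·D/ν = 3.7·0.102/1.20e-03 = 314.5
(b) Flow regime: laminar (Re < 2300)
(c) Friction factor: f = 64/Re = 64/314.5 = 0.2035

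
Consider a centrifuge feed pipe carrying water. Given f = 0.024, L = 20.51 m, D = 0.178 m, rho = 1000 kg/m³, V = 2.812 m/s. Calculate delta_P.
Formula: \Delta P = f \frac{L}{D} \frac{\rho V^2}{2}
delta_P = 0.024·(20.51/0.178)·0.5·1000·2.812²/1000 = 10.93 kPa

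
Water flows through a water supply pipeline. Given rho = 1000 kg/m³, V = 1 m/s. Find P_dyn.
Formula: P_{dyn} = \frac{1}{2} \rho V^2
P_dyn = 0.5·1000·1²/1000 = 0.5 kPa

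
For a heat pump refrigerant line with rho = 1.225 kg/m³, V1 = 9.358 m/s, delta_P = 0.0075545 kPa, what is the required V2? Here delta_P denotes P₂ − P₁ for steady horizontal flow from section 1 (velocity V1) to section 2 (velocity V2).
Formula: \Delta P = \frac{1}{2} \rho (V_1^2 - V_2^2)
Substituting knowns: 0.0075545 = 0.5·1.225·(9.358² − V2²)/1000
Solving for V2: V2 = √(9.358² − 2·(0.0075545·1000)/1.225) = 8.674 m/s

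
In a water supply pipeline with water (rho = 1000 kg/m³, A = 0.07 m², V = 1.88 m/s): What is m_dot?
Formula: \dot{m} = \rho A V
m_dot = 1000·0.07·1.88 = 131.6 kg/s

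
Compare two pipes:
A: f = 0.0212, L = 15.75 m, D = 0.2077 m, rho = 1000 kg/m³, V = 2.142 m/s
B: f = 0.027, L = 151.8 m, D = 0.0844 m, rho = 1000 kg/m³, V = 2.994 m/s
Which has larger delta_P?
delta_P(A) = 3.688 kPa, delta_P(B) = 217.7 kPa. Answer: B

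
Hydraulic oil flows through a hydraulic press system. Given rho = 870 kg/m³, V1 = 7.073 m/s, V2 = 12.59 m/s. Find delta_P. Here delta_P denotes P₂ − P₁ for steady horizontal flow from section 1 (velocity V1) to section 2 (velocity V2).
Formula: \Delta P = \frac{1}{2} \rho (V_1^2 - V_2^2)
delta_P = 0.5·870·(7.073² − 12.59²)/1000 = -47.19 kPa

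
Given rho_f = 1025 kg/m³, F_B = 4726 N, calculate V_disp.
Formula: F_B = \rho_f g V_{disp}
Substituting knowns: 4726 = 1025·9.81·V_disp
Solving for V_disp: V_disp = 4726/(1025·9.81) = 0.47 m³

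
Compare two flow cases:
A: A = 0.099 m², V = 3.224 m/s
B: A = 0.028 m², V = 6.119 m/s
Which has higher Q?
Q(A) = 319.2 L/s, Q(B) = 171.3 L/s. Answer: A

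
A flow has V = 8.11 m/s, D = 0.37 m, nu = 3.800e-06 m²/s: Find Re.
Formula: Re = \frac{V D}{\nu}
Re = 8.11·0.37/3.800e-06 = 789658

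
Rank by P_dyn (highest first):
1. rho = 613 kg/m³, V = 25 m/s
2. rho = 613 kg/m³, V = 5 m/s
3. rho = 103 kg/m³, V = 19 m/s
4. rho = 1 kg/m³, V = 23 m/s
Case 1: P_dyn = 191.6 kPa
Case 2: P_dyn = 7.662 kPa
Case 3: P_dyn = 18.59 kPa
Case 4: P_dyn = 0.2645 kPa
Ranking (highest first): 1, 3, 2, 4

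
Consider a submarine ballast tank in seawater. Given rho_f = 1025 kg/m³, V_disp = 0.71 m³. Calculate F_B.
Formula: F_B = \rho_f g V_{disp}
F_B = 1025·9.81·0.71 = 7139 N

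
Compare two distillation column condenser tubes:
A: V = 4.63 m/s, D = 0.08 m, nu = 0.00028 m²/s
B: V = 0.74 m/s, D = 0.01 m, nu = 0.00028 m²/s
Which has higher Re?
Re(A) = 1323, Re(B) = 26.43. Answer: A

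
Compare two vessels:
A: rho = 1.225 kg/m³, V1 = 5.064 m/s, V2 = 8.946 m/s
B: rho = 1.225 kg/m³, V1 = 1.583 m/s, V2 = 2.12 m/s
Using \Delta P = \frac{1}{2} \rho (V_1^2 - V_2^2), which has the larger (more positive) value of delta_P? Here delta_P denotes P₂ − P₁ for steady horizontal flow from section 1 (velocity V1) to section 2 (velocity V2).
delta_P(A) = -0.03331 kPa, delta_P(B) = -0.001218 kPa. Answer: B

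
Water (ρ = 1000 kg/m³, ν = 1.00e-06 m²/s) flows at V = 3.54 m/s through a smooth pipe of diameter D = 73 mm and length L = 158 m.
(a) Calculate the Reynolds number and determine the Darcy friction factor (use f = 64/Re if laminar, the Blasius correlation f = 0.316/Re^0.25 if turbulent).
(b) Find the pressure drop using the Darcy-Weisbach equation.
(a) Re = V·D/ν = 3.54·0.073/1.00e-06 = 258420 → turbulent (Re > 4000); f = 0.316/Re^0.25 = 0.316/258420^0.25 = 0.014015 (Blasius is strictly valid for Re ≲ 1e5; used here as the smooth-pipe estimate the problem specifies)
(b) Darcy-Weisbach: ΔP = f·(L/D)·½ρV²/1000 = 0.014015·(158/0.073)·½·1000·3.54²/1000 = 190.1 kPa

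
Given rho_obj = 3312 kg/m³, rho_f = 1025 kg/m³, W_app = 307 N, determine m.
Formula: W_{app} = mg\left(1 - \frac{\rho_f}{\rho_{obj}}\right)
Substituting knowns: 307 = m·9.81·(1 − 1025/3312)
Solving for m: m = 307/(9.81·(1 − 1025/3312)) = 45.32 kg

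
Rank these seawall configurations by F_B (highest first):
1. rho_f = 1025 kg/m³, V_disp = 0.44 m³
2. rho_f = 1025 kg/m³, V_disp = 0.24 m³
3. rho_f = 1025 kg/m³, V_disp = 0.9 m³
Case 1: F_B = 4424 N
Case 2: F_B = 2413 N
Case 3: F_B = 9050 N
Ranking (highest first): 3, 1, 2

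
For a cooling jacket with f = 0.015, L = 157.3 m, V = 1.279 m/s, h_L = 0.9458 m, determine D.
Formula: h_L = f \frac{L}{D} \frac{V^2}{2g}
Substituting knowns: 0.9458 = 0.015·(157.3/D)·1.279²/(2·9.81)
Solving for D: D = 0.015·157.3·1.279²/(2·9.81·0.9458) = 0.208 m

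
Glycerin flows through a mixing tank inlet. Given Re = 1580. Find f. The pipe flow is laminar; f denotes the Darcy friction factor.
Formula: f = \frac{64}{Re}
f = 64/1580 = 0.04051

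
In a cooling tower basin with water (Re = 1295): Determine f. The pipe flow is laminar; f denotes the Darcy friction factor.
Formula: f = \frac{64}{Re}
f = 64/1295 = 0.04942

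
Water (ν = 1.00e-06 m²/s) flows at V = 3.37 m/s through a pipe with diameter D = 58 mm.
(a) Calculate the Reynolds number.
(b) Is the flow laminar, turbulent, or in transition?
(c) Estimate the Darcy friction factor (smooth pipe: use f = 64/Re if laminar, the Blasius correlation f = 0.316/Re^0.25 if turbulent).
(a) Re = V·D/ν = 3.37·0.058/1.00e-06 = 195460
(b) Flow regime: turbulent (Re > 4000)
(c) Friction factor: f = 0.316/Re^0.25 = 0.316/195460^0.25 = 0.01503 (Blasius is strictly valid for Re ≲ 1e5; used here as the smooth-pipe estimate the problem specifies)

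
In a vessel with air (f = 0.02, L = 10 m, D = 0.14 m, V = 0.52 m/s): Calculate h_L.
Formula: h_L = f \frac{L}{D} \frac{V^2}{2g}
h_L = 0.02·(10/0.14)·0.52²/(2·9.81) = 0.01969 m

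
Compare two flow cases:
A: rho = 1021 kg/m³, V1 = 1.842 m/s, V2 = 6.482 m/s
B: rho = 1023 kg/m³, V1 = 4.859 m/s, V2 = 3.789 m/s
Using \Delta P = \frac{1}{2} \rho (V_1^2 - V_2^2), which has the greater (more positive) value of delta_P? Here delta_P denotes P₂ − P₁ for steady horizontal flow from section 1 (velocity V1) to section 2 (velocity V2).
delta_P(A) = -19.72 kPa, delta_P(B) = 4.733 kPa. Answer: B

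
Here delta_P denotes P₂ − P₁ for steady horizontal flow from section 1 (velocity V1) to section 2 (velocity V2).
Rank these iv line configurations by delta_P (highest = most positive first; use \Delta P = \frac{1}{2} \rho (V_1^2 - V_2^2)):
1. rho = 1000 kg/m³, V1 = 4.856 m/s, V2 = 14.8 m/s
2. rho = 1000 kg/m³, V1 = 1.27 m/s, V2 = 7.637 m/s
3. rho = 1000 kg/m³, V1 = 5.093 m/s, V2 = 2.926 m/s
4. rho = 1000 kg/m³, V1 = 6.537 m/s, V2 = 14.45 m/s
Case 1: delta_P = -97.73 kPa
Case 2: delta_P = -28.36 kPa
Case 3: delta_P = 8.689 kPa
Case 4: delta_P = -83.04 kPa
Ranking (highest first): 3, 2, 4, 1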